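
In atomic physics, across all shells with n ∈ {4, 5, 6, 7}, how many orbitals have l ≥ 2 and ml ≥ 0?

Go shell by shell, enumerating (l, ml) with l ≥ 2 and ml ≥ 0:
n=4 → 7; n=5 → 12; n=6 → 18; n=7 → 25.
Total orbitals: 7 + 12 + 18 + 25 = 62.

62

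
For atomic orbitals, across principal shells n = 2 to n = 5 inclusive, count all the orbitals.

54

Shell n has n² orbitals: 2²=4 + 3²=9 + 4²=16 + 5²=25 = 54 orbitals.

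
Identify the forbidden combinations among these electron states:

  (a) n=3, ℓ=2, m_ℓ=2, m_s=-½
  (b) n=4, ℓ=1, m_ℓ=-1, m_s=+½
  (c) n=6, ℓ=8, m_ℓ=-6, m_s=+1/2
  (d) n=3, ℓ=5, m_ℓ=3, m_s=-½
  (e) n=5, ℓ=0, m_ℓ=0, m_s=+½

(c) has ℓ = 8 ≥ n = 6, violating 0 ≤ ℓ ≤ n−1.
(d) has ℓ = 5 ≥ n = 3, violating 0 ≤ ℓ ≤ n−1.
The remaining sets (a), (b), (e) satisfy all four rules.

(c) and (d)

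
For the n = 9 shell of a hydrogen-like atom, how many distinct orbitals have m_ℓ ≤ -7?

Per ℓ-value: ℓ=7 → 1; ℓ=8 → 2.
Total orbitals: 1 + 2 = 3.

3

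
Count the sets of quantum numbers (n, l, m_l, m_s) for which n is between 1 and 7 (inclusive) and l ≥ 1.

266

Per-shell orbital counts meeting the constraint:
n=2 → 3; n=3 → 8; n=4 → 15; n=5 → 24; n=6 → 35; n=7 → 48.
Orbitals: 3 + 8 + 15 + 24 + 35 + 48 = 133. Including both spin states (m_s = ±1/2) gives 2 × 133 = 266 states.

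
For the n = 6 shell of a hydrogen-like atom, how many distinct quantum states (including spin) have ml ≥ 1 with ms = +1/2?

15

The (l, ml) pairs meeting ml ≥ 1 give: l=1 → 1; l=2 → 2; l=3 → 3; l=4 → 4; l=5 → 5.
Orbitals: 1 + 2 + 3 + 4 + 5 = 15. With ms fixed to a single value there is one state per orbital, giving 15 states.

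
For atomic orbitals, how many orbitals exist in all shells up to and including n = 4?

30

Total orbitals = 1² + 2² + 3² + 4² = 30.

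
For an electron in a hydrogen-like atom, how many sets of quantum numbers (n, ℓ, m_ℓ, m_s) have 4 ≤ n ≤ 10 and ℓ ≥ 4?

Treat each shell separately and count matching orbitals:
n=5 → 9; n=6 → 20; n=7 → 33; n=8 → 48; n=9 → 65; n=10 → 84.
Orbitals: 9 + 20 + 33 + 48 + 65 + 84 = 259. Including both spin states (m_s = ±1/2) gives 2 × 259 = 518 states.

518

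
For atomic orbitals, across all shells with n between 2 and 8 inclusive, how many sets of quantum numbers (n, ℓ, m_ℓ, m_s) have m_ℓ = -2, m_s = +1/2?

21

Per-shell orbital counts meeting the constraint:
n=3 → 1; n=4 → 2; n=5 → 3; n=6 → 4; n=7 → 5; n=8 → 6.
Orbitals: 1 + 2 + 3 + 4 + 5 + 6 = 21. With m_s fixed to +1/2 there is one state per orbital, so 21 states.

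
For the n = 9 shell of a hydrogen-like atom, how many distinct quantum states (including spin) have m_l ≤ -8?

The n = 9 shell has l = 0 through 8; check each.
Orbitals with m_l ≤ -8, by l: l=8 → 1.
Orbitals: 1. Each orbital carries two spin states, so 1 × 2 = 2 states.

2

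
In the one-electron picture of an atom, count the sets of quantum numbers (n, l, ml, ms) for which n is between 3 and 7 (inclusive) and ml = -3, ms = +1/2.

10

Go shell by shell, enumerating (l, ml) with ml = -3:
n=4 → 1; n=5 → 2; n=6 → 3; n=7 → 4.
Orbitals: 1 + 2 + 3 + 4 = 10. With ms fixed to +1/2 there is one state per orbital, so 10 states.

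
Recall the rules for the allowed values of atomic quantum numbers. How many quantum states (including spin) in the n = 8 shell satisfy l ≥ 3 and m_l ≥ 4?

The n = 8 shell has l = 0 through 7; check each.
Contributions: l=4 → 1; l=5 → 2; l=6 → 3; l=7 → 4.
Orbitals: 1 + 2 + 3 + 4 = 10. Each orbital carries two spin states, so 10 × 2 = 20 states.

20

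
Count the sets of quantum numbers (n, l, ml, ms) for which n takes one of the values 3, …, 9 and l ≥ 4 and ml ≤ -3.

For each n in the range, tally the orbitals obeying l ≥ 4 and ml ≤ -3:
n=5 → 2; n=6 → 5; n=7 → 9; n=8 → 14; n=9 → 20.
Orbitals: 2 + 5 + 9 + 14 + 20 = 50. Including both spin states (ms = ±1/2) gives 2 × 50 = 100 states.

100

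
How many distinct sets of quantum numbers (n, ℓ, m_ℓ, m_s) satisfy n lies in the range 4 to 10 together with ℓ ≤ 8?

Per-shell orbital counts meeting the constraint:
n=4 → 16; n=5 → 25; n=6 → 36; n=7 → 49; n=8 → 64; n=9 → 81; n=10 → 81.
Orbitals: 16 + 25 + 36 + 49 + 64 + 81 + 81 = 352. Including both spin states (m_s = ±1/2) gives 2 × 352 = 704 states.

704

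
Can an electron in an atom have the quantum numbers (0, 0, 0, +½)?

Invalid

The principal quantum number must be a positive integer (n ≥ 1), but here n = 0.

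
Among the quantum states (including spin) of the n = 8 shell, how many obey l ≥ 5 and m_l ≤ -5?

12

With n = 8 the allowed l are 0, 1, …, 7.
Per l-value: l=5 → 1; l=6 → 2; l=7 → 3.
Orbitals: 1 + 2 + 3 = 6. Each orbital carries two spin states, so 6 × 2 = 12 states.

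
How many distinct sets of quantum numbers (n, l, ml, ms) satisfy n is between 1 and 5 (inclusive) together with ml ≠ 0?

80

Treat each shell separately and count matching orbitals:
n=2 → 2; n=3 → 6; n=4 → 12; n=5 → 20.
Orbitals: 2 + 6 + 12 + 20 = 40. Including both spin states (ms = ±1/2) gives 2 × 40 = 80 states.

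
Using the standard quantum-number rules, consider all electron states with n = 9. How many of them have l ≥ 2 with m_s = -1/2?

77

Orbitals with l ≥ 2, by l: l=2 → 5; l=3 → 7; l=4 → 9; l=5 → 11; l=6 → 13; l=7 → 15; l=8 → 17.
Orbitals: 5 + 7 + 9 + 11 + 13 + 15 + 17 = 77. With m_s fixed to a single value there is one state per orbital, giving 77 states.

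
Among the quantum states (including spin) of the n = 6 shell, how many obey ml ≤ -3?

Per l-value: l=3 → 1; l=4 → 2; l=5 → 3.
Orbitals: 1 + 2 + 3 = 6. Each orbital carries two spin states, so 6 × 2 = 12 states.

12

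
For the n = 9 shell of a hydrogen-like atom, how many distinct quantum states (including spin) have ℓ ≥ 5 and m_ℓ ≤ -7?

With n = 9 the allowed ℓ are 0, 1, …, 8.
Orbitals with ℓ ≥ 5 and m_ℓ ≤ -7, by ℓ: ℓ=7 → 1; ℓ=8 → 2.
Orbitals: 1 + 2 = 3. Each orbital carries two spin states, so 3 × 2 = 6 states.

6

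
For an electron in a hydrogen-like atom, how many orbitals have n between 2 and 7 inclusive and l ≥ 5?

Count contributing orbitals for each principal shell:
n=6 → 11; n=7 → 24.
Total orbitals: 11 + 24 = 35.

35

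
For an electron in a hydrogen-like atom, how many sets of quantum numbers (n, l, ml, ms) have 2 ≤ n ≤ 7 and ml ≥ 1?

112

Count contributing orbitals for each principal shell:
n=2 → 1; n=3 → 3; n=4 → 6; n=5 → 10; n=6 → 15; n=7 → 21.
Orbitals: 1 + 3 + 6 + 10 + 15 + 21 = 56. Including both spin states (ms = ±1/2) gives 2 × 56 = 112 states.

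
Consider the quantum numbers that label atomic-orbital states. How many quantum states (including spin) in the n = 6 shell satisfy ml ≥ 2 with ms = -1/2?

Go through l = 0, …, 5 (the values permitted for n = 6).
Orbitals with ml ≥ 2, by l: l=2 → 1; l=3 → 2; l=4 → 3; l=5 → 4.
Orbitals: 1 + 2 + 3 + 4 = 10. With ms fixed to a single value there is one state per orbital, giving 10 states.

10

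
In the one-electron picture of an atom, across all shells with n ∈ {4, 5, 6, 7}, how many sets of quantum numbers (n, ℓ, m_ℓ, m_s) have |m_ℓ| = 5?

12

Go shell by shell, enumerating (ℓ, m_ℓ) with |m_ℓ| = 5:
n=6 → 2; n=7 → 4.
Orbitals: 2 + 4 = 6. Including both spin states (m_s = ±1/2) gives 2 × 6 = 12 states.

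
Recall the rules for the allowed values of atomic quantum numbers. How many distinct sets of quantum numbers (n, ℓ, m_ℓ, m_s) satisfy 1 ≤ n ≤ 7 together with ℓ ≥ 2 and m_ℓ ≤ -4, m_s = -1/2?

10

Count contributing orbitals for each principal shell:
n=5 → 1; n=6 → 3; n=7 → 6.
Orbitals: 1 + 3 + 6 = 10. With m_s fixed to -1/2 there is one state per orbital, so 10 states.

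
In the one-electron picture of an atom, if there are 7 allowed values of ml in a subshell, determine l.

l = 3 (f)

ml ranges over 2l+1 integers, so 2l+1 = 7 ⇒ l = 3.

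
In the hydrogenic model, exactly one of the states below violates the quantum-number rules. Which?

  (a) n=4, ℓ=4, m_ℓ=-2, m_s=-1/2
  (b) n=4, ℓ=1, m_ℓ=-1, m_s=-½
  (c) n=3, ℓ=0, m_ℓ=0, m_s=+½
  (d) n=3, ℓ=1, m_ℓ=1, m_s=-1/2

(a)

(a) has ℓ = 4 ≥ n = 4, violating 0 ≤ ℓ ≤ n−1.
The remaining sets (b), (c), (d) satisfy all four rules.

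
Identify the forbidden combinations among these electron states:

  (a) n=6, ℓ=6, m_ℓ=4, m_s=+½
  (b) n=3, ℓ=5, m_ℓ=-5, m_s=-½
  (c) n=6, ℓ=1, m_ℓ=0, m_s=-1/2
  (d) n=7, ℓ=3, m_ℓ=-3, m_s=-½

(a) and (b)

(a) has ℓ = 6 ≥ n = 6, violating 0 ≤ ℓ ≤ n−1.
(b) has ℓ = 5 ≥ n = 3, violating 0 ≤ ℓ ≤ n−1.
The remaining sets (c), (d) satisfy all four rules.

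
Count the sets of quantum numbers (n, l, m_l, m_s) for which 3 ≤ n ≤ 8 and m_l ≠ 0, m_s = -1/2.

Count contributing orbitals for each principal shell:
n=3 → 6; n=4 → 12; n=5 → 20; n=6 → 30; n=7 → 42; n=8 → 56.
Orbitals: 6 + 12 + 20 + 30 + 42 + 56 = 166. With m_s fixed to -1/2 there is one state per orbital, so 166 states.

166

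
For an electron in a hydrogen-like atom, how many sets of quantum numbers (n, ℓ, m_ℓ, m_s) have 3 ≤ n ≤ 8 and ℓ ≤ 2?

108

For each n in the range, tally the orbitals obeying ℓ ≤ 2:
n=3 → 9; n=4 → 9; n=5 → 9; n=6 → 9; n=7 → 9; n=8 → 9.
Orbitals: 9 + 9 + 9 + 9 + 9 + 9 = 54. Including both spin states (m_s = ±1/2) gives 2 × 54 = 108 states.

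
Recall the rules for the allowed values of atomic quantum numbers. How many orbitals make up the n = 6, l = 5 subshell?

11

A subshell has 2l+1 orbitals; with l = 5, that's 11.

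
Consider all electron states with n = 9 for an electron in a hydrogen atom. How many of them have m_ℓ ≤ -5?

Contributions: ℓ=5 → 1; ℓ=6 → 2; ℓ=7 → 3; ℓ=8 → 4.
Orbitals: 1 + 2 + 3 + 4 = 10. Each orbital carries two spin states, so 10 × 2 = 20 states.

20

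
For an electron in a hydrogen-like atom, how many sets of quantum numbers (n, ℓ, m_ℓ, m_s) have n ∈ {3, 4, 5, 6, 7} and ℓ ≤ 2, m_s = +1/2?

45

Treat each shell separately and count matching orbitals:
n=3 → 9; n=4 → 9; n=5 → 9; n=6 → 9; n=7 → 9.
Orbitals: 9 + 9 + 9 + 9 + 9 = 45. With m_s fixed to +1/2 there is one state per orbital, so 45 states.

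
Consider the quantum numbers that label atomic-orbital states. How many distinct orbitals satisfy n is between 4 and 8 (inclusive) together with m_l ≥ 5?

10

Per-shell orbital counts meeting the constraint:
n=6 → 1; n=7 → 3; n=8 → 6.
Total orbitals: 1 + 3 + 6 = 10.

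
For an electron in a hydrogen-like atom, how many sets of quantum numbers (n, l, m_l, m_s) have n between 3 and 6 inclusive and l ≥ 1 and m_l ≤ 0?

96

Count contributing orbitals for each principal shell:
n=3 → 5; n=4 → 9; n=5 → 14; n=6 → 20.
Orbitals: 5 + 9 + 14 + 20 = 48. Including both spin states (m_s = ±1/2) gives 2 × 48 = 96 states.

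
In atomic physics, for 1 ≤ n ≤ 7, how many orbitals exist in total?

140

Total orbitals = 1² + 2² + 3² + 4² + 5² + 6² + 7² = 140.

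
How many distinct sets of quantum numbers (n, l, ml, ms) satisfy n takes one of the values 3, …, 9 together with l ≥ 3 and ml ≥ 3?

Work shell by shell — for each n, count the (l, ml) pairs that satisfy l ≥ 3 and ml ≥ 3:
n=4 → 1; n=5 → 3; n=6 → 6; n=7 → 10; n=8 → 15; n=9 → 21.
Orbitals: 1 + 3 + 6 + 10 + 15 + 21 = 56. Including both spin states (ms = ±1/2) gives 2 × 56 = 112 states.

112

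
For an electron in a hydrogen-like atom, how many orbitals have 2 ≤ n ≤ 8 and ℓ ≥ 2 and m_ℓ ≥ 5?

10

For each n in the range, tally the orbitals obeying ℓ ≥ 2 and m_ℓ ≥ 5:
n=6 → 1; n=7 → 3; n=8 → 6.
Total orbitals: 1 + 3 + 6 = 10.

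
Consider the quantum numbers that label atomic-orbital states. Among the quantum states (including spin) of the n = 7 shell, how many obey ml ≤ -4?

12

For n = 7, l ranges over 0 … 6.
Contributions: l=4 → 1; l=5 → 2; l=6 → 3.
Orbitals: 1 + 2 + 3 = 6. Each orbital carries two spin states, so 6 × 2 = 12 states.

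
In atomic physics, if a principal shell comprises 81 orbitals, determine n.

n = 9

n² = 81 ⇒ n = 9.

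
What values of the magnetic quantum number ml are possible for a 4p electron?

-1, 0, 1

The 4p subshell has l = 1, and ml takes every integer from −l to +l. With l = 1 that gives the 3 values -1, 0, 1.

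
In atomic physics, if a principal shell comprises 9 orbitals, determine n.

n² = 9 ⇒ n = 3.

n = 3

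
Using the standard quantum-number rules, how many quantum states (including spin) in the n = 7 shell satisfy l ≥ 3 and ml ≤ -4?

The (l, ml) pairs meeting l ≥ 3 and ml ≤ -4 give: l=4 → 1; l=5 → 2; l=6 → 3.
Orbitals: 1 + 2 + 3 = 6. Each orbital carries two spin states, so 6 × 2 = 12 states.

12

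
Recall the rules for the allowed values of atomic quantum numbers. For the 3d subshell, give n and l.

The leading integer gives n = 3; the letter 'd' means l = 2.

n = 3, l = 2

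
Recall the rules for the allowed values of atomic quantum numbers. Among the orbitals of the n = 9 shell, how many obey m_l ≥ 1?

36

For n = 9, l ranges over 0 … 8.
Orbitals with m_l ≥ 1, by l: l=1 → 1; l=2 → 2; l=3 → 3; l=4 → 4; l=5 → 5; l=6 → 6; l=7 → 7; l=8 → 8.
Total orbitals: 1 + 2 + 3 + 4 + 5 + 6 + 7 + 8 = 36.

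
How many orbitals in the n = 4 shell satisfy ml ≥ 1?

With n = 4 the allowed l are 0, 1, …, 3.
Contributions: l=1 → 1; l=2 → 2; l=3 → 3.
Total orbitals: 1 + 2 + 3 = 6.

6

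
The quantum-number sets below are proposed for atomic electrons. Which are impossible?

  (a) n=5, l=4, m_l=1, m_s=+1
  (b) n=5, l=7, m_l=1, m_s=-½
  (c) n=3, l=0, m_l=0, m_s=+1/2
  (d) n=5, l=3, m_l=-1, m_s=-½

(a) and (b)

(a) has m_s = +1, but an electron's spin must be ±1/2.
(b) has l = 7 ≥ n = 5, violating 0 ≤ l ≤ n−1.
The remaining sets (c), (d) satisfy all four rules.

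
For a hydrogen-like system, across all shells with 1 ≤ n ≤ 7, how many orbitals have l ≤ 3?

Treat each shell separately and count matching orbitals:
n=1 → 1; n=2 → 4; n=3 → 9; n=4 → 16; n=5 → 16; n=6 → 16; n=7 → 16.
Total orbitals: 1 + 4 + 9 + 16 + 16 + 16 + 16 = 78.

78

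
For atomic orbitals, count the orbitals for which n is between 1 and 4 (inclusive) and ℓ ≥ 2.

17

For each n in the range, tally the orbitals obeying ℓ ≥ 2:
n=3 → 5; n=4 → 12.
Total orbitals: 5 + 12 = 17.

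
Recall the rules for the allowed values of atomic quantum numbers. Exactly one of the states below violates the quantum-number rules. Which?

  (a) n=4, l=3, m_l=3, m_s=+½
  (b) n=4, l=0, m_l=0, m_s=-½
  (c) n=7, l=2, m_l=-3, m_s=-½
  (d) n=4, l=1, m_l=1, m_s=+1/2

(c)

(c) has |m_l| = 3 > l = 2, violating −l ≤ m_l ≤ l.
The remaining sets (a), (b), (d) satisfy all four rules.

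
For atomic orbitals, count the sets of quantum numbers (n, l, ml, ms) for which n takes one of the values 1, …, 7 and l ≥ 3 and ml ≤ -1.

80

Per-shell orbital counts meeting the constraint:
n=4 → 3; n=5 → 7; n=6 → 12; n=7 → 18.
Orbitals: 3 + 7 + 12 + 18 = 40. Including both spin states (ms = ±1/2) gives 2 × 40 = 80 states.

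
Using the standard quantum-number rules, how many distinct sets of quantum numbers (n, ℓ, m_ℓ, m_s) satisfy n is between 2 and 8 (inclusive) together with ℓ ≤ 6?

376

Work shell by shell — for each n, count the (ℓ, m_ℓ) pairs that satisfy ℓ ≤ 6:
n=2 → 4; n=3 → 9; n=4 → 16; n=5 → 25; n=6 → 36; n=7 → 49; n=8 → 49.
Orbitals: 4 + 9 + 16 + 25 + 36 + 49 + 49 = 188. Including both spin states (m_s = ±1/2) gives 2 × 188 = 376 states.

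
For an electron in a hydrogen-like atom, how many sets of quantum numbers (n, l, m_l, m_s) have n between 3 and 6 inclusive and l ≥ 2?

140

Work shell by shell — for each n, count the (l, m_l) pairs that satisfy l ≥ 2:
n=3 → 5; n=4 → 12; n=5 → 21; n=6 → 32.
Orbitals: 5 + 12 + 21 + 32 = 70. Including both spin states (m_s = ±1/2) gives 2 × 70 = 140 states.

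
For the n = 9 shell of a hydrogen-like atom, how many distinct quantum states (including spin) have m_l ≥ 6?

For n = 9, l ranges over 0 … 8.
Per l-value: l=6 → 1; l=7 → 2; l=8 → 3.
Orbitals: 1 + 2 + 3 = 6. Each orbital carries two spin states, so 6 × 2 = 12 states.

12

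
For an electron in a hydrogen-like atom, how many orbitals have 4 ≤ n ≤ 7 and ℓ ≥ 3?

Count contributing orbitals for each principal shell:
n=4 → 7; n=5 → 16; n=6 → 27; n=7 → 40.
Total orbitals: 7 + 16 + 27 + 40 = 90.

90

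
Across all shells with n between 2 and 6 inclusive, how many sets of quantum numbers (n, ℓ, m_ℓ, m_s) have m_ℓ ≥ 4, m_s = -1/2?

4

Treat each shell separately and count matching orbitals:
n=5 → 1; n=6 → 3.
Orbitals: 1 + 3 = 4. With m_s fixed to -1/2 there is one state per orbital, so 4 states.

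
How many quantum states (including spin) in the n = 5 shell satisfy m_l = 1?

Per l-value: l=1 → 1; l=2 → 1; l=3 → 1; l=4 → 1.
Orbitals: 1 + 1 + 1 + 1 = 4. Each orbital carries two spin states, so 4 × 2 = 8 states.

8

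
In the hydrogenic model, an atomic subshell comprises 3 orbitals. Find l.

2l+1 = 3 gives l = 1.

l = 1 (p)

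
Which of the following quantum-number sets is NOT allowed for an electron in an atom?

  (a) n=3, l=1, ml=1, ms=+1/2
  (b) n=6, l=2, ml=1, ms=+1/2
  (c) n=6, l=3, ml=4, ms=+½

(c)

(c) has |ml| = 4 > l = 3, violating −l ≤ ml ≤ l.
The remaining sets (a), (b) satisfy all four rules.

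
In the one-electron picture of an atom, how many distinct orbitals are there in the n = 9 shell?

81

The n = 9 shell contains n² = 9² = 81 orbitals.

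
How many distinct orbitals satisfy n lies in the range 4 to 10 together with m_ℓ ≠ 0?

322

Count contributing orbitals for each principal shell:
n=4 → 12; n=5 → 20; n=6 → 30; n=7 → 42; n=8 → 56; n=9 → 72; n=10 → 90.
Total orbitals: 12 + 20 + 30 + 42 + 56 + 72 + 90 = 322.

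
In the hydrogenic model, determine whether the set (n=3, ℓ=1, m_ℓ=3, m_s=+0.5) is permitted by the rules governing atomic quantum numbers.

The magnetic quantum number must satisfy −ℓ ≤ m_ℓ ≤ ℓ. With ℓ = 1, m_ℓ can only be -1, 0, 1, so m_ℓ = 3 is forbidden.

Not allowed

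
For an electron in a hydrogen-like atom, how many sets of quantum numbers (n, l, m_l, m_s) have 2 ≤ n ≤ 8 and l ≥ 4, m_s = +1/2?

For each n in the range, tally the orbitals obeying l ≥ 4:
n=5 → 9; n=6 → 20; n=7 → 33; n=8 → 48.
Orbitals: 9 + 20 + 33 + 48 = 110. With m_s fixed to +1/2 there is one state per orbital, so 110 states.

110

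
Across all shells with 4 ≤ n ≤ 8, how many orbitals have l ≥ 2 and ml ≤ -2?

55

Work shell by shell — for each n, count the (l, ml) pairs that satisfy l ≥ 2 and ml ≤ -2:
n=4 → 3; n=5 → 6; n=6 → 10; n=7 → 15; n=8 → 21.
Total orbitals: 3 + 6 + 10 + 15 + 21 = 55.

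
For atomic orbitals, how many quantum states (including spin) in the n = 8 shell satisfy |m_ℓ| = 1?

28

Go through ℓ = 0, …, 7 (the values permitted for n = 8).
Contributions: ℓ=1 → 2; ℓ=2 → 2; ℓ=3 → 2; ℓ=4 → 2; ℓ=5 → 2; ℓ=6 → 2; ℓ=7 → 2.
Orbitals: 2 + 2 + 2 + 2 + 2 + 2 + 2 = 14. Each orbital carries two spin states, so 14 × 2 = 28 states.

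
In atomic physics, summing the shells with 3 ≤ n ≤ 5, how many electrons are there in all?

100

Shell n has n² orbitals: 3²=9 + 4²=16 + 5²=25 = 50 orbitals.
Two spin states per orbital: 2 × 50 = 100 electrons.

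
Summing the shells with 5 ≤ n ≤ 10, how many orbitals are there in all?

Shell n has n² orbitals: 5²=25 + 6²=36 + 7²=49 + 8²=64 + 9²=81 + 10²=100 = 355 orbitals.

355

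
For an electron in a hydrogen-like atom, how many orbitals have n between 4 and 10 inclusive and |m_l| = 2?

70

Work shell by shell — for each n, count the (l, m_l) pairs that satisfy |m_l| = 2:
n=4 → 4; n=5 → 6; n=6 → 8; n=7 → 10; n=8 → 12; n=9 → 14; n=10 → 16.
Total orbitals: 4 + 6 + 8 + 10 + 12 + 14 + 16 = 70.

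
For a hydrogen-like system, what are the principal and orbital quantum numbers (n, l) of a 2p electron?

The leading integer gives n = 2; the letter 'p' means l = 1.

n = 2, l = 1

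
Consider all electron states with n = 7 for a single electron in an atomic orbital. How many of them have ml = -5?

With n = 7 the allowed l are 0, 1, …, 6.
The (l, ml) pairs meeting ml = -5 give: l=5 → 1; l=6 → 1.
Orbitals: 1 + 1 = 2. Each orbital carries two spin states, so 2 × 2 = 4 states.

4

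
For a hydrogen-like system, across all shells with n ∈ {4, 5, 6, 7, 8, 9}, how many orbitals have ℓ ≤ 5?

Treat each shell separately and count matching orbitals:
n=4 → 16; n=5 → 25; n=6 → 36; n=7 → 36; n=8 → 36; n=9 → 36.
Total orbitals: 16 + 25 + 36 + 36 + 36 + 36 = 185.

185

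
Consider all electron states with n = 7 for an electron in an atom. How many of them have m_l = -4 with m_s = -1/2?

3

Per l-value: l=4 → 1; l=5 → 1; l=6 → 1.
Orbitals: 1 + 1 + 1 = 3. With m_s fixed to a single value there is one state per orbital, giving 3 states.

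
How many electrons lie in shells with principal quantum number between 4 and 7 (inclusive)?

Shell n has n² orbitals: 4²=16 + 5²=25 + 6²=36 + 7²=49 = 126 orbitals.
Two spin states per orbital: 2 × 126 = 252 electrons.

252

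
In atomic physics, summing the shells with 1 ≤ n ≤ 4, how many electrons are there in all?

Shell n has n² orbitals: 1²=1 + 2²=4 + 3²=9 + 4²=16 = 30 orbitals.
Two spin states per orbital: 2 × 30 = 60 electrons.

60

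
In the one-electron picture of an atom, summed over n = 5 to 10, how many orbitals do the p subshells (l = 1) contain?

18

A p subshell (l = 1) exists for every n ≥ 2, so shells n = 5, 6, 7, 8, 9, 10 each contribute one — 6 subshells.
Since each p subshell has 2·1+1 = 3 orbitals, the total is 6 × 3 = 18.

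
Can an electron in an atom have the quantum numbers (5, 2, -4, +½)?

Not allowed

The magnetic quantum number must satisfy −l ≤ m_l ≤ l. With l = 2, m_l can only be -2, -1, 0, 1, 2, so m_l = -4 is forbidden.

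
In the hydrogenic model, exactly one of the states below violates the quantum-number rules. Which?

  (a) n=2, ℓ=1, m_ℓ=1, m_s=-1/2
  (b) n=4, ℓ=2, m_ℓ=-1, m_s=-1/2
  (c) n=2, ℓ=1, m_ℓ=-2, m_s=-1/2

(c) has |m_ℓ| = 2 > ℓ = 1, violating −ℓ ≤ m_ℓ ≤ ℓ.
The remaining sets (a), (b) satisfy all four rules.

(c)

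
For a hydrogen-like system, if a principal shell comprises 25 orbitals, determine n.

n² = 25 ⇒ n = 5.

n = 5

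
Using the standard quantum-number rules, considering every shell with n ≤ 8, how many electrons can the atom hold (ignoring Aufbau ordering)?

408

Total orbitals = 1² + 2² + 3² + 4² + 5² + 6² + 7² + 8² = 204. Doubling for spin gives 408 electrons.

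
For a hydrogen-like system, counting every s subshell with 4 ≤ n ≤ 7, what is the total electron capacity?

8

An s subshell (ℓ = 0) exists for every n ≥ 1, so shells n = 4, 5, 6, 7 each contribute one — 4 subshells.
Since each s subshell holds 2(2·0+1) = 2 electrons, the total is 4 × 2 = 8.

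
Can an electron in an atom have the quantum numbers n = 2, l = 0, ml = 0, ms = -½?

n = 2 is a positive integer. l = 0 satisfies 0 ≤ l ≤ n−1 = 1. ml = 0 lies in the range −l … +l (here 0). ms = -1/2 is one of ±1/2.
All four constraints are satisfied.

Allowed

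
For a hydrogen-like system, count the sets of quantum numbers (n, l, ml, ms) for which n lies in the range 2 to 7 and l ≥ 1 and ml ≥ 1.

112

For each n in the range, tally the orbitals obeying l ≥ 1 and ml ≥ 1:
n=2 → 1; n=3 → 3; n=4 → 6; n=5 → 10; n=6 → 15; n=7 → 21.
Orbitals: 1 + 3 + 6 + 10 + 15 + 21 = 56. Including both spin states (ms = ±1/2) gives 2 × 56 = 112 states.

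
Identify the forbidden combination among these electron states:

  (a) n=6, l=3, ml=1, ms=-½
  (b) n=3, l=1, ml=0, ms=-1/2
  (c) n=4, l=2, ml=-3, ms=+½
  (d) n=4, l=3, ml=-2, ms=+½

(c)

(c) has |ml| = 3 > l = 2, violating −l ≤ ml ≤ l.
The remaining sets (a), (b), (d) satisfy all four rules.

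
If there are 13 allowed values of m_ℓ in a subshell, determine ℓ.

ℓ = 6

m_ℓ ranges over 2ℓ+1 integers, so 2ℓ+1 = 13 ⇒ ℓ = 6.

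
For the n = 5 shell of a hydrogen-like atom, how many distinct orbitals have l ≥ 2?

The n = 5 shell has l = 0 through 4; check each.
Per l-value: l=2 → 5; l=3 → 7; l=4 → 9.
Total orbitals: 5 + 7 + 9 = 21.

21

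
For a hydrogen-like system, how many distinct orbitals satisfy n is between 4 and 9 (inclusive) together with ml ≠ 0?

232

Go shell by shell, enumerating (l, ml) with ml ≠ 0:
n=4 → 12; n=5 → 20; n=6 → 30; n=7 → 42; n=8 → 56; n=9 → 72.
Total orbitals: 12 + 20 + 30 + 42 + 56 + 72 = 232.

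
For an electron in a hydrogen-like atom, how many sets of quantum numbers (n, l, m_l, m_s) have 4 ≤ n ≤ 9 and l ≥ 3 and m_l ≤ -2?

Go shell by shell, enumerating (l, m_l) with l ≥ 3 and m_l ≤ -2:
n=4 → 2; n=5 → 5; n=6 → 9; n=7 → 14; n=8 → 20; n=9 → 27.
Orbitals: 2 + 5 + 9 + 14 + 20 + 27 = 77. Including both spin states (m_s = ±1/2) gives 2 × 77 = 154 states.

154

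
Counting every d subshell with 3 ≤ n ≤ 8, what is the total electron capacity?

A d subshell (l = 2) exists for every n ≥ 3, so shells n = 3, 4, 5, 6, 7, 8 each contribute one — 6 subshells.
Since each d subshell holds 2(2·2+1) = 10 electrons, the total is 6 × 10 = 60.

60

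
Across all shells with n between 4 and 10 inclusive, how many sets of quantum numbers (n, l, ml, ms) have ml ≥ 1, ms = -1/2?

For each n in the range, tally the orbitals obeying ml ≥ 1:
n=4 → 6; n=5 → 10; n=6 → 15; n=7 → 21; n=8 → 28; n=9 → 36; n=10 → 45.
Orbitals: 6 + 10 + 15 + 21 + 28 + 36 + 45 = 161. With ms fixed to -1/2 there is one state per orbital, so 161 states.

161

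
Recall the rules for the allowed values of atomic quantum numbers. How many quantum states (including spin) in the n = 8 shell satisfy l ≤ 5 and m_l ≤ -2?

Go through l = 0, …, 7 (the values permitted for n = 8).
The (l, m_l) pairs meeting l ≤ 5 and m_l ≤ -2 give: l=2 → 1; l=3 → 2; l=4 → 3; l=5 → 4.
Orbitals: 1 + 2 + 3 + 4 = 10. Each orbital carries two spin states, so 10 × 2 = 20 states.

20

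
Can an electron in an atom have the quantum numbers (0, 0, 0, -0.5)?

The principal quantum number must be a positive integer (n ≥ 1), but here n = 0.

No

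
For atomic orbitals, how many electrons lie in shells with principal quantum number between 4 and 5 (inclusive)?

82

Shell n has n² orbitals: 4²=16 + 5²=25 = 41 orbitals.
Two spin states per orbital: 2 × 41 = 82 electrons.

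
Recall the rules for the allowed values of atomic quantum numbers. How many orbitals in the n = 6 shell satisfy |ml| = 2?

With n = 6 the allowed l are 0, 1, …, 5.
Orbitals with |ml| = 2, by l: l=2 → 2; l=3 → 2; l=4 → 2; l=5 → 2.
Total orbitals: 2 + 2 + 2 + 2 = 8.

8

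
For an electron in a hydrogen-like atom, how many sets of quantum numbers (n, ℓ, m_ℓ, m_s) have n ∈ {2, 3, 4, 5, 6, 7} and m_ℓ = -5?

Per-shell orbital counts meeting the constraint:
n=6 → 1; n=7 → 2.
Orbitals: 1 + 2 = 3. Including both spin states (m_s = ±1/2) gives 2 × 3 = 6 states.

6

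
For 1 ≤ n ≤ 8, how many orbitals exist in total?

Total orbitals = 1² + 2² + 3² + 4² + 5² + 6² + 7² + 8² = 204.

204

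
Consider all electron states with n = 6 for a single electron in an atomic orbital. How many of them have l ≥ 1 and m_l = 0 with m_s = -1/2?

5

With n = 6 the allowed l are 0, 1, …, 5.
Orbitals with l ≥ 1 and m_l = 0, by l: l=1 → 1; l=2 → 1; l=3 → 1; l=4 → 1; l=5 → 1.
Orbitals: 1 + 1 + 1 + 1 + 1 = 5. With m_s fixed to a single value there is one state per orbital, giving 5 states.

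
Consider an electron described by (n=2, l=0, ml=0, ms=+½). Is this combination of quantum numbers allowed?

n = 2 is a positive integer. l = 0 satisfies 0 ≤ l ≤ n−1 = 1. ml = 0 lies in the range −l … +l (here 0). ms = +1/2 is one of ±1/2.
All four constraints are satisfied.

Yes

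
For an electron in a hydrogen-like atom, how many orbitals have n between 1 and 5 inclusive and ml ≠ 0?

40

Work shell by shell — for each n, count the (l, ml) pairs that satisfy ml ≠ 0:
n=2 → 2; n=3 → 6; n=4 → 12; n=5 → 20.
Total orbitals: 2 + 6 + 12 + 20 = 40.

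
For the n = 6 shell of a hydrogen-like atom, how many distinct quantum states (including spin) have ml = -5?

Contributions: l=5 → 1.
Orbitals: 1. Each orbital carries two spin states, so 1 × 2 = 2 states.

2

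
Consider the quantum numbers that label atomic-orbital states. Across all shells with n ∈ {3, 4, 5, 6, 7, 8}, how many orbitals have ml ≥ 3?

35

Treat each shell separately and count matching orbitals:
n=4 → 1; n=5 → 3; n=6 → 6; n=7 → 10; n=8 → 15.
Total orbitals: 1 + 3 + 6 + 10 + 15 = 35.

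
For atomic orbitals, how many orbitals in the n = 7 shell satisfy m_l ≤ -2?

Go through l = 0, …, 6 (the values permitted for n = 7).
Orbitals with m_l ≤ -2, by l: l=2 → 1; l=3 → 2; l=4 → 3; l=5 → 4; l=6 → 5.
Total orbitals: 1 + 2 + 3 + 4 + 5 = 15.

15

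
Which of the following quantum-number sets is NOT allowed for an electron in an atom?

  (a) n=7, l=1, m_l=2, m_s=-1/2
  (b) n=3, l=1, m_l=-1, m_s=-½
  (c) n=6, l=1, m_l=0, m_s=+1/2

(a) has |m_l| = 2 > l = 1, violating −l ≤ m_l ≤ l.
The remaining sets (b), (c) satisfy all four rules.

(a)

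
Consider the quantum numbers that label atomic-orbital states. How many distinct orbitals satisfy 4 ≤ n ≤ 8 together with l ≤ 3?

For each n in the range, tally the orbitals obeying l ≤ 3:
n=4 → 16; n=5 → 16; n=6 → 16; n=7 → 16; n=8 → 16.
Total orbitals: 16 + 16 + 16 + 16 + 16 = 80.

80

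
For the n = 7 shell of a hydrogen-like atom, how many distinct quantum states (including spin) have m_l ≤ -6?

The n = 7 shell has l = 0 through 6; check each.
Per l-value: l=6 → 1.
Orbitals: 1. Each orbital carries two spin states, so 1 × 2 = 2 states.

2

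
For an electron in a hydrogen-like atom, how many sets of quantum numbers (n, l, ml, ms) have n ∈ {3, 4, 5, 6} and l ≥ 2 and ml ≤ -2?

40

Count contributing orbitals for each principal shell:
n=3 → 1; n=4 → 3; n=5 → 6; n=6 → 10.
Orbitals: 1 + 3 + 6 + 10 = 20. Including both spin states (ms = ±1/2) gives 2 × 20 = 40 states.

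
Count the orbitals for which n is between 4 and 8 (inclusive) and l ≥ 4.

110

For each n in the range, tally the orbitals obeying l ≥ 4:
n=5 → 9; n=6 → 20; n=7 → 33; n=8 → 48.
Total orbitals: 9 + 20 + 33 + 48 = 110.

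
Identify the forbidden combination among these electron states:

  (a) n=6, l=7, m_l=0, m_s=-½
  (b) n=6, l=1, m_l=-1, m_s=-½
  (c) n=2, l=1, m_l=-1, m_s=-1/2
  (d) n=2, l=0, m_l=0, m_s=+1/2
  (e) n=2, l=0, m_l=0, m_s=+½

(a)

(a) has l = 7 ≥ n = 6, violating 0 ≤ l ≤ n−1.
The remaining sets (b), (c), (d), (e) satisfy all four rules.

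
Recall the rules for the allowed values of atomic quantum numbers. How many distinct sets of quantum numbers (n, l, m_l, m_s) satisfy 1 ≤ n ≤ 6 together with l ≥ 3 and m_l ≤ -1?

Count contributing orbitals for each principal shell:
n=4 → 3; n=5 → 7; n=6 → 12.
Orbitals: 3 + 7 + 12 = 22. Including both spin states (m_s = ±1/2) gives 2 × 22 = 44 states.

44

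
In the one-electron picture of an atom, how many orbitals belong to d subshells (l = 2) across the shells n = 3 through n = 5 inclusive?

15

A d subshell (l = 2) exists for every n ≥ 3, so shells n = 3, 4, 5 each contribute one — 3 subshells.
Since each d subshell has 2·2+1 = 5 orbitals, the total is 3 × 5 = 15.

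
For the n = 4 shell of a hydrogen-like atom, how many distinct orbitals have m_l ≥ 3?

Per l-value: l=3 → 1.
Total orbitals: 1.

1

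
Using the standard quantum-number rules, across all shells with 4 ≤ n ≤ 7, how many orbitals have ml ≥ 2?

34

For each n in the range, tally the orbitals obeying ml ≥ 2:
n=4 → 3; n=5 → 6; n=6 → 10; n=7 → 15.
Total orbitals: 3 + 6 + 10 + 15 = 34.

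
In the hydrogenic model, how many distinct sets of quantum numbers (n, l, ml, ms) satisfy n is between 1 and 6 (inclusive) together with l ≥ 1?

Count contributing orbitals for each principal shell:
n=2 → 3; n=3 → 8; n=4 → 15; n=5 → 24; n=6 → 35.
Orbitals: 3 + 8 + 15 + 24 + 35 = 85. Including both spin states (ms = ±1/2) gives 2 × 85 = 170 states.

170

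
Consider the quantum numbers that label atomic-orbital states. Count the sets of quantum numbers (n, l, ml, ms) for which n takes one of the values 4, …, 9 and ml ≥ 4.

70

Treat each shell separately and count matching orbitals:
n=5 → 1; n=6 → 3; n=7 → 6; n=8 → 10; n=9 → 15.
Orbitals: 1 + 3 + 6 + 10 + 15 = 35. Including both spin states (ms = ±1/2) gives 2 × 35 = 70 states.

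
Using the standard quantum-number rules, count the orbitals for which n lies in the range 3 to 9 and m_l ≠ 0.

Treat each shell separately and count matching orbitals:
n=3 → 6; n=4 → 12; n=5 → 20; n=6 → 30; n=7 → 42; n=8 → 56; n=9 → 72.
Total orbitals: 6 + 12 + 20 + 30 + 42 + 56 + 72 = 238.

238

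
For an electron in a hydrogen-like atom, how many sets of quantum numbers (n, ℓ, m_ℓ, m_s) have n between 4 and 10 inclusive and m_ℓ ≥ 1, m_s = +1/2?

161

Work shell by shell — for each n, count the (ℓ, m_ℓ) pairs that satisfy m_ℓ ≥ 1:
n=4 → 6; n=5 → 10; n=6 → 15; n=7 → 21; n=8 → 28; n=9 → 36; n=10 → 45.
Orbitals: 6 + 10 + 15 + 21 + 28 + 36 + 45 = 161. With m_s fixed to +1/2 there is one state per orbital, so 161 states.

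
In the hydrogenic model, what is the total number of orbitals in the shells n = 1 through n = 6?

Shell n has n² orbitals: 1²=1 + 2²=4 + 3²=9 + 4²=16 + 5²=25 + 6²=36 = 91 orbitals.

91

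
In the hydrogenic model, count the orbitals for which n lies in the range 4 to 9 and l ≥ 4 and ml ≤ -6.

10

Per-shell orbital counts meeting the constraint:
n=7 → 1; n=8 → 3; n=9 → 6.
Total orbitals: 1 + 3 + 6 = 10.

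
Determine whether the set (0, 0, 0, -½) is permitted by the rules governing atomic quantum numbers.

The principal quantum number must be a positive integer (n ≥ 1), but here n = 0.

No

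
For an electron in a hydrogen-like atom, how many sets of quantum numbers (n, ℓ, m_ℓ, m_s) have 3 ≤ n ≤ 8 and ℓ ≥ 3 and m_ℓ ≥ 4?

Per-shell orbital counts meeting the constraint:
n=5 → 1; n=6 → 3; n=7 → 6; n=8 → 10.
Orbitals: 1 + 3 + 6 + 10 = 20. Including both spin states (m_s = ±1/2) gives 2 × 20 = 40 states.

40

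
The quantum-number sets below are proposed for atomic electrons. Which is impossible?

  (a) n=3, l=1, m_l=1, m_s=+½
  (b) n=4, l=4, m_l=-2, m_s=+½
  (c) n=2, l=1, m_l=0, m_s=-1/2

(b)

(b) has l = 4 ≥ n = 4, violating 0 ≤ l ≤ n−1.
The remaining sets (a), (c) satisfy all four rules.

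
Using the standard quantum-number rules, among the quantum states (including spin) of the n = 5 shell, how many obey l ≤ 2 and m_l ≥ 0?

With n = 5 the allowed l are 0, 1, …, 4.
Orbitals with l ≤ 2 and m_l ≥ 0, by l: l=0 → 1; l=1 → 2; l=2 → 3.
Orbitals: 1 + 2 + 3 = 6. Each orbital carries two spin states, so 6 × 2 = 12 states.

12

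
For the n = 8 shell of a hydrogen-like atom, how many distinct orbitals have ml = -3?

Per l-value: l=3 → 1; l=4 → 1; l=5 → 1; l=6 → 1; l=7 → 1.
Total orbitals: 1 + 1 + 1 + 1 + 1 = 5.

5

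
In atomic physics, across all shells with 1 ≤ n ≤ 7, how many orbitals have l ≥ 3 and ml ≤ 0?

Treat each shell separately and count matching orbitals:
n=4 → 4; n=5 → 9; n=6 → 15; n=7 → 22.
Total orbitals: 4 + 9 + 15 + 22 = 50.

50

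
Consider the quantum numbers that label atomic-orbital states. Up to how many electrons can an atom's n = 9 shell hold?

162

A shell holds 2n² electrons: 2 × 9² = 2 × 81 = 162.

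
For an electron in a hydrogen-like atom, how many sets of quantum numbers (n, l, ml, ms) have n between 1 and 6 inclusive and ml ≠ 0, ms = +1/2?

Per-shell orbital counts meeting the constraint:
n=2 → 2; n=3 → 6; n=4 → 12; n=5 → 20; n=6 → 30.
Orbitals: 2 + 6 + 12 + 20 + 30 = 70. With ms fixed to +1/2 there is one state per orbital, so 70 states.

70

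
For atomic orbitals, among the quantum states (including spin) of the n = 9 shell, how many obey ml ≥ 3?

42

With n = 9 the allowed l are 0, 1, …, 8.
Per l-value: l=3 → 1; l=4 → 2; l=5 → 3; l=6 → 4; l=7 → 5; l=8 → 6.
Orbitals: 1 + 2 + 3 + 4 + 5 + 6 = 21. Each orbital carries two spin states, so 21 × 2 = 42 states.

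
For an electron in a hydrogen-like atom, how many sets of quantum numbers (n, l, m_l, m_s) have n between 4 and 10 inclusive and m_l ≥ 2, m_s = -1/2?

Work shell by shell — for each n, count the (l, m_l) pairs that satisfy m_l ≥ 2:
n=4 → 3; n=5 → 6; n=6 → 10; n=7 → 15; n=8 → 21; n=9 → 28; n=10 → 36.
Orbitals: 3 + 6 + 10 + 15 + 21 + 28 + 36 = 119. With m_s fixed to -1/2 there is one state per orbital, so 119 states.

119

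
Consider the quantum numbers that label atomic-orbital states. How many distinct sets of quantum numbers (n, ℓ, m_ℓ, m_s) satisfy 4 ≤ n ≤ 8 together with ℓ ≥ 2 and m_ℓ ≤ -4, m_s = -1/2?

20

Go shell by shell, enumerating (ℓ, m_ℓ) with ℓ ≥ 2 and m_ℓ ≤ -4:
n=5 → 1; n=6 → 3; n=7 → 6; n=8 → 10.
Orbitals: 1 + 3 + 6 + 10 = 20. With m_s fixed to -1/2 there is one state per orbital, so 20 states.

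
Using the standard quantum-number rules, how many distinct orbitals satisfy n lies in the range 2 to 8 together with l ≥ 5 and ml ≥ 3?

Per-shell orbital counts meeting the constraint:
n=6 → 3; n=7 → 7; n=8 → 12.
Total orbitals: 3 + 7 + 12 = 22.

22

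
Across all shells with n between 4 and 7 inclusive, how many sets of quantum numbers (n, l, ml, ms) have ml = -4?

Treat each shell separately and count matching orbitals:
n=5 → 1; n=6 → 2; n=7 → 3.
Orbitals: 1 + 2 + 3 = 6. Including both spin states (ms = ±1/2) gives 2 × 6 = 12 states.

12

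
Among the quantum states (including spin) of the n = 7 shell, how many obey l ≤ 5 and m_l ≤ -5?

2

The n = 7 shell has l = 0 through 6; check each.
The (l, m_l) pairs meeting l ≤ 5 and m_l ≤ -5 give: l=5 → 1.
Orbitals: 1. Each orbital carries two spin states, so 1 × 2 = 2 states.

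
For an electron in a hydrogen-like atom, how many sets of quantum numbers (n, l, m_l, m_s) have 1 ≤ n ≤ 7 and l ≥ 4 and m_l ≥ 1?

Count contributing orbitals for each principal shell:
n=5 → 4; n=6 → 9; n=7 → 15.
Orbitals: 4 + 9 + 15 = 28. Including both spin states (m_s = ±1/2) gives 2 × 28 = 56 states.

56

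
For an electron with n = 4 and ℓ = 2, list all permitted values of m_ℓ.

m_ℓ takes every integer from −ℓ to +ℓ. With ℓ = 2 that gives the 5 values -2, -1, 0, 1, 2.

-2, -1, 0, 1, 2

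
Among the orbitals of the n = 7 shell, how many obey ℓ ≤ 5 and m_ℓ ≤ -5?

With n = 7 the allowed ℓ are 0, 1, …, 6.
Per ℓ-value: ℓ=5 → 1.
Total orbitals: 1.

1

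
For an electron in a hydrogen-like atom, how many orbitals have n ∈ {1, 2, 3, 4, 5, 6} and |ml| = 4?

6

Count contributing orbitals for each principal shell:
n=5 → 2; n=6 → 4.
Total orbitals: 2 + 4 = 6.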